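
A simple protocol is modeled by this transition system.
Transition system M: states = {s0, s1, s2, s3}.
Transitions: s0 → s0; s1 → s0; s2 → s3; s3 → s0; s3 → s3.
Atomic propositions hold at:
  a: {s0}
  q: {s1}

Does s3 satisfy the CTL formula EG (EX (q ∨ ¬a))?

Yes

Sat(¬a) = {s1, s2, s3}
Sat(q ∨ ¬a) = {s1, s2, s3}
Sat(EX (q ∨ ¬a)) = {s : some successor in {s1, s2, s3}} = {s2, s3}
EG (EX (q ∨ ¬a)): greatest fixpoint, start Z0 = {s2, s3}, keep only states in Sat with some successor in Z. Already a fixed point.
Sat(EG (EX (q ∨ ¬a))) = {s2, s3}
s3 ∈ Sat(EG (EX (q ∨ ¬a))) = {s2, s3}, so the formula holds at s3.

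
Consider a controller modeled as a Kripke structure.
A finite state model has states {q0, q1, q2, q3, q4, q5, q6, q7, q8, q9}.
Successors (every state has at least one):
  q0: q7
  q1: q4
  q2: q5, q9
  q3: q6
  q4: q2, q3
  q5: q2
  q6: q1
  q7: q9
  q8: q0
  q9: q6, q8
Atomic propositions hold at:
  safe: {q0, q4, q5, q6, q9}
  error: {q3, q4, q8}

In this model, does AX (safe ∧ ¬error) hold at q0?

Sat(¬error) = {q0, q1, q2, q5, q6, q7, q9}
Sat(safe ∧ ¬error) = {q0, q5, q6, q9}
Sat(AX (safe ∧ ¬error)) = {s : every successor in {q0, q5, q6, q9}} = {q2, q3, q7, q8}
q0 ∉ Sat(AX (safe ∧ ¬error)) = {q2, q3, q7, q8}, so the formula does not hold at q0.

No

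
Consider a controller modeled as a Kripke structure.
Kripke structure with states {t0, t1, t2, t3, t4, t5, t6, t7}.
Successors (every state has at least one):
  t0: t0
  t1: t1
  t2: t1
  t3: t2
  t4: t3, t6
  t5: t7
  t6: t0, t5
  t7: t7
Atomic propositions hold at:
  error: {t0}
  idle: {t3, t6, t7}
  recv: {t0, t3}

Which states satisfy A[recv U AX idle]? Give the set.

{t4, t5, t7}

Sat(AX idle) = {s : every successor in {t3, t6, t7}} = {t4, t5, t7}
A[recv U AX idle]: least fixpoint, start Z0 = Sat(AX idle) = {t4, t5, t7}, add states in Sat(recv) with every successor in Z. Already a fixed point.
Sat(A[recv U AX idle]) = {t4, t5, t7}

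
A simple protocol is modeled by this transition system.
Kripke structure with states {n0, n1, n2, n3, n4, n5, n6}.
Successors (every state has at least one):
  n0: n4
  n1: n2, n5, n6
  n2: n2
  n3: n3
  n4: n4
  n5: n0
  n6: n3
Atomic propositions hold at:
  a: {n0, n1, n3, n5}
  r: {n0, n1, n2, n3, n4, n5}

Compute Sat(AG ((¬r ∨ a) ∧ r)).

{n3}

Sat(¬r) = {n6}
Sat(¬r ∨ a) = {n0, n1, n3, n5, n6}
Sat((¬r ∨ a) ∧ r) = {n0, n1, n3, n5}
AG ((¬r ∨ a) ∧ r): greatest fixpoint, start Z0 = {n0, n1, n3, n5}, keep only states in Sat with every successor in Z. Z1 = {n3, n5}; Z2 = {n3}; fixed.
Sat(AG ((¬r ∨ a) ∧ r)) = {n3}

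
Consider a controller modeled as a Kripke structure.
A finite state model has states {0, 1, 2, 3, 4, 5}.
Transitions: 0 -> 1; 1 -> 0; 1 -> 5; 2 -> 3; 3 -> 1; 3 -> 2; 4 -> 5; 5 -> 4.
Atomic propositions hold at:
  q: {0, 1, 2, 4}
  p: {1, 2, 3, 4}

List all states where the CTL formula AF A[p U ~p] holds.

Sat(~p) = {0, 5}
A[p U ~p]: least fixpoint, start Z0 = Sat(~p) = {0, 5}, add states in Sat(p) with every successor in Z. Z1 = {0, 1, 4, 5}; fixed.
Sat(A[p U ~p]) = {0, 1, 4, 5}
AF A[p U ~p]: least fixpoint, start Z0 = {0, 1, 4, 5}, add states with every successor in Z. Already a fixed point.
Sat(AF A[p U ~p]) = {0, 1, 4, 5}

{0, 1, 4, 5}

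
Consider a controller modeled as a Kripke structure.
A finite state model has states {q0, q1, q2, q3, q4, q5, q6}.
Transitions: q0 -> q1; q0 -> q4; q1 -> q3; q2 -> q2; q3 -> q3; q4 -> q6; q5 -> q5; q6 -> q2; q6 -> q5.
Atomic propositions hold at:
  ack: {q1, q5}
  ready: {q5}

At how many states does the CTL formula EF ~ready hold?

6

Sat(~ready) = {q0, q1, q2, q3, q4, q6}
EF ~ready: least fixpoint, start Z0 = {q0, q1, q2, q3, q4, q6}, add states with some successor in Z. Already a fixed point.
Sat(EF ~ready) = {q0, q1, q2, q3, q4, q6}
|Sat(EF ~ready)| = |{q0, q1, q2, q3, q4, q6}| = 6.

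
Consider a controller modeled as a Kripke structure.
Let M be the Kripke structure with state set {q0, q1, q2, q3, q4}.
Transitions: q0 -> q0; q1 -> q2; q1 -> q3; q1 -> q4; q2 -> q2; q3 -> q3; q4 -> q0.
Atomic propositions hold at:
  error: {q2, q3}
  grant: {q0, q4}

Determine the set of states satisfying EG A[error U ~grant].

Sat(~grant) = {q1, q2, q3}
A[error U ~grant]: least fixpoint, start Z0 = Sat(~grant) = {q1, q2, q3}, add states in Sat(error) with every successor in Z. Already a fixed point.
Sat(A[error U ~grant]) = {q1, q2, q3}
EG A[error U ~grant]: greatest fixpoint, start Z0 = {q1, q2, q3}, keep only states in Sat with some successor in Z. Already a fixed point.
Sat(EG A[error U ~grant]) = {q1, q2, q3}

{q1, q2, q3}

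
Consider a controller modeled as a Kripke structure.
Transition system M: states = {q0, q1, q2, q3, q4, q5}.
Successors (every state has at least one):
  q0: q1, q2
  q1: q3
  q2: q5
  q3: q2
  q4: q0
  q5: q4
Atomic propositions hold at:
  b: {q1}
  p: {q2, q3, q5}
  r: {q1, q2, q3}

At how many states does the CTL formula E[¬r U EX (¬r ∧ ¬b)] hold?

4

Sat(¬r) = {q0, q4, q5}
Sat(¬b) = {q0, q2, q3, q4, q5}
Sat(¬r ∧ ¬b) = {q0, q4, q5}
Sat(EX (¬r ∧ ¬b)) = {s : some successor in {q0, q4, q5}} = {q2, q4, q5}
E[¬r U EX (¬r ∧ ¬b)]: least fixpoint, start Z0 = Sat(EX (¬r ∧ ¬b)) = {q2, q4, q5}, add states in Sat(¬r) with some successor in Z. Z1 = {q0, q2, q4, q5}; fixed.
Sat(E[¬r U EX (¬r ∧ ¬b)]) = {q0, q2, q4, q5}
|Sat(E[¬r U EX (¬r ∧ ¬b)])| = |{q0, q2, q4, q5}| = 4.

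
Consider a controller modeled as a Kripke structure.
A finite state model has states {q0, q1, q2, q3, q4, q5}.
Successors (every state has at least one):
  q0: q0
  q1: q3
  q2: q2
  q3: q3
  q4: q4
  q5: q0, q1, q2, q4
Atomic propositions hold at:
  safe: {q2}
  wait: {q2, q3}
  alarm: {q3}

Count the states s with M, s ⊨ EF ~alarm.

5

Sat(~alarm) = {q0, q1, q2, q4, q5}
EF ~alarm: least fixpoint, start Z0 = {q0, q1, q2, q4, q5}, add states with some successor in Z. Already a fixed point.
Sat(EF ~alarm) = {q0, q1, q2, q4, q5}
|Sat(EF ~alarm)| = |{q0, q1, q2, q4, q5}| = 5.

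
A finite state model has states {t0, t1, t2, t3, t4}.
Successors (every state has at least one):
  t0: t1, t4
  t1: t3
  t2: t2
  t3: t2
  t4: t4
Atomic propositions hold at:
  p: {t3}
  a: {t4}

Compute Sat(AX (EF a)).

{t4}

EF a: least fixpoint, start Z0 = {t4}, add states with some successor in Z. Z1 = {t0, t4}; fixed.
Sat(EF a) = {t0, t4}
Sat(AX (EF a)) = {s : every successor in {t0, t4}} = {t4}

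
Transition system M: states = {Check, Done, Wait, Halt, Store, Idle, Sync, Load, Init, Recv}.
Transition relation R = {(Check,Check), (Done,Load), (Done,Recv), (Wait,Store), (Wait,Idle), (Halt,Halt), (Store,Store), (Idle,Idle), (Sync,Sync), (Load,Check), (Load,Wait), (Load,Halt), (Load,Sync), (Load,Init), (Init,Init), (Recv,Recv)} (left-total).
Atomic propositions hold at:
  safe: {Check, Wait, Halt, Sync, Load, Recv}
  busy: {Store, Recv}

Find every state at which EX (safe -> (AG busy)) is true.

{Done, Wait, Store, Idle, Load, Init, Recv}

AG busy: greatest fixpoint, start Z0 = {Store, Recv}, keep only states in Sat with every successor in Z. Already a fixed point.
Sat(AG busy) = {Store, Recv}
Sat(safe -> (AG busy)) = {Done, Store, Idle, Init, Recv}
Sat(EX (safe -> (AG busy))) = {s : some successor in {Done, Store, Idle, Init, Recv}} = {Done, Wait, Store, Idle, Load, Init, Recv}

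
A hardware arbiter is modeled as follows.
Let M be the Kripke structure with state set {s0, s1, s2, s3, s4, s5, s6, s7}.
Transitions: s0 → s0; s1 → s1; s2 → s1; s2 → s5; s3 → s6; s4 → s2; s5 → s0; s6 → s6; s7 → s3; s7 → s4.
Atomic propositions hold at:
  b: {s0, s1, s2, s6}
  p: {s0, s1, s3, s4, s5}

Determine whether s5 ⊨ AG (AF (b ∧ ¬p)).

Sat(¬p) = {s2, s6, s7}
Sat(b ∧ ¬p) = {s2, s6}
AF (b ∧ ¬p): least fixpoint, start Z0 = {s2, s6}, add states with every successor in Z. Z1 = {s2, s3, s4, s6}; Z2 = {s2, s3, s4, s6, s7}; fixed.
Sat(AF (b ∧ ¬p)) = {s2, s3, s4, s6, s7}
AG (AF (b ∧ ¬p)): greatest fixpoint, start Z0 = {s2, s3, s4, s6, s7}, keep only states in Sat with every successor in Z. Z1 = {s3, s4, s6, s7}; Z2 = {s3, s6, s7}; Z3 = {s3, s6}; fixed.
Sat(AG (AF (b ∧ ¬p))) = {s3, s6}
s5 ∉ Sat(AG (AF (b ∧ ¬p))) = {s3, s6}, so the formula does not hold at s5.

No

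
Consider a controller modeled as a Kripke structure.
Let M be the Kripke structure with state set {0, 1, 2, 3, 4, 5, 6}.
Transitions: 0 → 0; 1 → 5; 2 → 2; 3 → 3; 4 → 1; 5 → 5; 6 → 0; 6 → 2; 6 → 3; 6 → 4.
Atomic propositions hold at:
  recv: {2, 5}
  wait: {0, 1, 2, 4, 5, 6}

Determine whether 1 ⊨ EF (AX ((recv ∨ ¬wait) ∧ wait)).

Yes

Sat(¬wait) = {3}
Sat(recv ∨ ¬wait) = {2, 3, 5}
Sat((recv ∨ ¬wait) ∧ wait) = {2, 5}
Sat(AX ((recv ∨ ¬wait) ∧ wait)) = {s : every successor in {2, 5}} = {1, 2, 5}
EF (AX ((recv ∨ ¬wait) ∧ wait)): least fixpoint, start Z0 = {1, 2, 5}, add states with some successor in Z. Z1 = {1, 2, 4, 5, 6}; fixed.
Sat(EF (AX ((recv ∨ ¬wait) ∧ wait))) = {1, 2, 4, 5, 6}
1 ∈ Sat(EF (AX ((recv ∨ ¬wait) ∧ wait))) = {1, 2, 4, 5, 6}, so the formula holds at 1.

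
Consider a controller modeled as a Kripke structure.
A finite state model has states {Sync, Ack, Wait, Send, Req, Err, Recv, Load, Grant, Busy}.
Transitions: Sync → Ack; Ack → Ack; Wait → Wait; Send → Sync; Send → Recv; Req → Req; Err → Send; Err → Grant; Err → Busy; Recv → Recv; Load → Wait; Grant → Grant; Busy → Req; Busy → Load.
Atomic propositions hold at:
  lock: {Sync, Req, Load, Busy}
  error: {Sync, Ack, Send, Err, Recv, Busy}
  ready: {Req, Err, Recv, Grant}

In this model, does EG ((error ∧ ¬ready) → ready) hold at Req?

Yes

Sat(¬ready) = {Sync, Ack, Wait, Send, Load, Busy}
Sat(error ∧ ¬ready) = {Sync, Ack, Send, Busy}
Sat((error ∧ ¬ready) → ready) = {Wait, Req, Err, Recv, Load, Grant}
EG ((error ∧ ¬ready) → ready): greatest fixpoint, start Z0 = {Wait, Req, Err, Recv, Load, Grant}, keep only states in Sat with some successor in Z. Already a fixed point.
Sat(EG ((error ∧ ¬ready) → ready)) = {Wait, Req, Err, Recv, Load, Grant}
Req ∈ Sat(EG ((error ∧ ¬ready) → ready)) = {Wait, Req, Err, Recv, Load, Grant}, so the formula holds at Req.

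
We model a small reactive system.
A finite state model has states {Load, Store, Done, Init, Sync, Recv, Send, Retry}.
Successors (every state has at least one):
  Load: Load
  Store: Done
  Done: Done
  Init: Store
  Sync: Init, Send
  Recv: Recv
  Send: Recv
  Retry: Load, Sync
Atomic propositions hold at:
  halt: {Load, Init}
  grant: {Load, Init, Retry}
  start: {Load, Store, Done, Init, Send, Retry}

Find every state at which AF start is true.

{Load, Store, Done, Init, Sync, Send, Retry}

AF start: least fixpoint, start Z0 = {Load, Store, Done, Init, Send, Retry}, add states with every successor in Z. Z1 = {Load, Store, Done, Init, Sync, Send, Retry}; fixed.
Sat(AF start) = {Load, Store, Done, Init, Sync, Send, Retry}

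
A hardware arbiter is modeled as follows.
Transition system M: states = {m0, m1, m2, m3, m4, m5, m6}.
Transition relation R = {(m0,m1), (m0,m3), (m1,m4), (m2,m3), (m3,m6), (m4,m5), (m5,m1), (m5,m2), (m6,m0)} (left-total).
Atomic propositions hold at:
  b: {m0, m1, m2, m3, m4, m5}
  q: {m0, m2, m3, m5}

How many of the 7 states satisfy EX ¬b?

1

Sat(¬b) = {m6}
Sat(EX ¬b) = {s : some successor in {m6}} = {m3}
|Sat(EX ¬b)| = |{m3}| = 1.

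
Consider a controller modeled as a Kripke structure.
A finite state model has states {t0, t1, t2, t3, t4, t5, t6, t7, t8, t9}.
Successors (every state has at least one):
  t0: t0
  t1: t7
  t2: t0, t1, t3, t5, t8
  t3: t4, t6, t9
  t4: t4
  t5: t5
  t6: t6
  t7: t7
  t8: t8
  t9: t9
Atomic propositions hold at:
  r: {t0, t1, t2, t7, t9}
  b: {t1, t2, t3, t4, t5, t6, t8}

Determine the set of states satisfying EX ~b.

{t0, t1, t2, t3, t7, t9}

Sat(~b) = {t0, t7, t9}
Sat(EX ~b) = {s : some successor in {t0, t7, t9}} = {t0, t1, t2, t3, t7, t9}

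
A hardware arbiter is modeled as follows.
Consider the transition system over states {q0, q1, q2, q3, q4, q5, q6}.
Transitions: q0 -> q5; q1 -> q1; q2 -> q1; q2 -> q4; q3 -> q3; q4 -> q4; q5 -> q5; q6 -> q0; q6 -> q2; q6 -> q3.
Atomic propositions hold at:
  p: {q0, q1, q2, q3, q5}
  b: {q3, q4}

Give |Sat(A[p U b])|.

A[p U b]: least fixpoint, start Z0 = Sat(b) = {q3, q4}, add states in Sat(p) with every successor in Z. Already a fixed point.
Sat(A[p U b]) = {q3, q4}
|Sat(A[p U b])| = |{q3, q4}| = 2.

2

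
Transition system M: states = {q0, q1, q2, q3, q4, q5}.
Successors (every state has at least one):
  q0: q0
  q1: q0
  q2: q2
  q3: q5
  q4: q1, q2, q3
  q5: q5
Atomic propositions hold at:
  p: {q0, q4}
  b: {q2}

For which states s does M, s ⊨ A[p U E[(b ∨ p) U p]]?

{q0, q4}

Sat(b ∨ p) = {q0, q2, q4}
E[(b ∨ p) U p]: least fixpoint, start Z0 = Sat(p) = {q0, q4}, add states in Sat(b ∨ p) with some successor in Z. Already a fixed point.
Sat(E[(b ∨ p) U p]) = {q0, q4}
A[p U E[(b ∨ p) U p]]: least fixpoint, start Z0 = Sat(E[(b ∨ p) U p]) = {q0, q4}, add states in Sat(p) with every successor in Z. Already a fixed point.
Sat(A[p U E[(b ∨ p) U p]]) = {q0, q4}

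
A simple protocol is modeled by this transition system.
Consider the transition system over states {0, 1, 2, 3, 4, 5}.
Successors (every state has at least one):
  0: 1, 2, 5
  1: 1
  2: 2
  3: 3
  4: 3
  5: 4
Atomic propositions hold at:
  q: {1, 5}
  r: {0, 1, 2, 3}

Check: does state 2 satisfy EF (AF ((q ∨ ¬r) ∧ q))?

Sat(¬r) = {4, 5}
Sat(q ∨ ¬r) = {1, 4, 5}
Sat((q ∨ ¬r) ∧ q) = {1, 5}
AF ((q ∨ ¬r) ∧ q): least fixpoint, start Z0 = {1, 5}, add states with every successor in Z. Already a fixed point.
Sat(AF ((q ∨ ¬r) ∧ q)) = {1, 5}
EF (AF ((q ∨ ¬r) ∧ q)): least fixpoint, start Z0 = {1, 5}, add states with some successor in Z. Z1 = {0, 1, 5}; fixed.
Sat(EF (AF ((q ∨ ¬r) ∧ q))) = {0, 1, 5}
2 ∉ Sat(EF (AF ((q ∨ ¬r) ∧ q))) = {0, 1, 5}, so the formula does not hold at 2.

No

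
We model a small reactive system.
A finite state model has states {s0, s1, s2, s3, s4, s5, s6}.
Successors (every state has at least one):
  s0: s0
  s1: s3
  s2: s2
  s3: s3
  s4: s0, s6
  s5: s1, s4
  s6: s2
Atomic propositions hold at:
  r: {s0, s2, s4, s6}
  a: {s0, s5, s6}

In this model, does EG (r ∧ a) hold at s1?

Sat(r ∧ a) = {s0, s6}
EG (r ∧ a): greatest fixpoint, start Z0 = {s0, s6}, keep only states in Sat with some successor in Z. Z1 = {s0}; fixed.
Sat(EG (r ∧ a)) = {s0}
s1 ∉ Sat(EG (r ∧ a)) = {s0}, so the formula does not hold at s1.

No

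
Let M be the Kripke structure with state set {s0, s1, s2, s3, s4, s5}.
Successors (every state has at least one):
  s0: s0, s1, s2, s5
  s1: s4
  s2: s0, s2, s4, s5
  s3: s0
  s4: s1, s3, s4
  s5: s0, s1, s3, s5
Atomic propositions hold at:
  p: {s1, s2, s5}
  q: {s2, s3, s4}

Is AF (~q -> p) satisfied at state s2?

Yes

Sat(~q) = {s0, s1, s5}
Sat(~q -> p) = {s1, s2, s3, s4, s5}
AF (~q -> p): least fixpoint, start Z0 = {s1, s2, s3, s4, s5}, add states with every successor in Z. Already a fixed point.
Sat(AF (~q -> p)) = {s1, s2, s3, s4, s5}
s2 ∈ Sat(AF (~q -> p)) = {s1, s2, s3, s4, s5}, so the formula holds at s2.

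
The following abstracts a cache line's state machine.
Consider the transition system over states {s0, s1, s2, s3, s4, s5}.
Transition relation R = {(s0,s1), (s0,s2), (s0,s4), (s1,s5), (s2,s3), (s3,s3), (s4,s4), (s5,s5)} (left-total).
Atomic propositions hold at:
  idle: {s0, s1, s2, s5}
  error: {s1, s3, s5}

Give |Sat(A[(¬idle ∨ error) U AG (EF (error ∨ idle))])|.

Sat(¬idle) = {s3, s4}
Sat(¬idle ∨ error) = {s1, s3, s4, s5}
Sat(error ∨ idle) = {s0, s1, s2, s3, s5}
EF (error ∨ idle): least fixpoint, start Z0 = {s0, s1, s2, s3, s5}, add states with some successor in Z. Already a fixed point.
Sat(EF (error ∨ idle)) = {s0, s1, s2, s3, s5}
AG (EF (error ∨ idle)): greatest fixpoint, start Z0 = {s0, s1, s2, s3, s5}, keep only states in Sat with every successor in Z. Z1 = {s1, s2, s3, s5}; fixed.
Sat(AG (EF (error ∨ idle))) = {s1, s2, s3, s5}
A[(¬idle ∨ error) U AG (EF (error ∨ idle))]: least fixpoint, start Z0 = Sat(AG (EF (error ∨ idle))) = {s1, s2, s3, s5}, add states in Sat(¬idle ∨ error) with every successor in Z. Already a fixed point.
Sat(A[(¬idle ∨ error) U AG (EF (error ∨ idle))]) = {s1, s2, s3, s5}
|Sat(A[(¬idle ∨ error) U AG (EF (error ∨ idle))])| = |{s1, s2, s3, s5}| = 4.

4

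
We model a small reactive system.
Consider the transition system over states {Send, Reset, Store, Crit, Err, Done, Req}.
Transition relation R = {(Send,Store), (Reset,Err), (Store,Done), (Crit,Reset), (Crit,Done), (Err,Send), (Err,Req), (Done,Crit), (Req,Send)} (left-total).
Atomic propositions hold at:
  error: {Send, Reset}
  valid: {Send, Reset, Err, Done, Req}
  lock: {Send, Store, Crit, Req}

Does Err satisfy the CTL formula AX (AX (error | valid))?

Sat(error | valid) = {Send, Reset, Err, Done, Req}
Sat(AX (error | valid)) = {s : every successor in {Send, Reset, Err, Done, Req}} = {Reset, Store, Crit, Err, Req}
Sat(AX (AX (error | valid))) = {s : every successor in {Reset, Store, Crit, Err, Req}} = {Send, Reset, Done}
Err ∉ Sat(AX (AX (error | valid))) = {Send, Reset, Done}, so the formula does not hold at Err.

No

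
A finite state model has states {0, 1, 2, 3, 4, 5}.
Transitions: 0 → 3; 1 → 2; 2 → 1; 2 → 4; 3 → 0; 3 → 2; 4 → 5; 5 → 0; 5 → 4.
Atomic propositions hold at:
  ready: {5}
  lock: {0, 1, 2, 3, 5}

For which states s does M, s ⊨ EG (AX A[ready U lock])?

{0, 3}

A[ready U lock]: least fixpoint, start Z0 = Sat(lock) = {0, 1, 2, 3, 5}, add states in Sat(ready) with every successor in Z. Already a fixed point.
Sat(A[ready U lock]) = {0, 1, 2, 3, 5}
Sat(AX A[ready U lock]) = {s : every successor in {0, 1, 2, 3, 5}} = {0, 1, 3, 4}
EG (AX A[ready U lock]): greatest fixpoint, start Z0 = {0, 1, 3, 4}, keep only states in Sat with some successor in Z. Z1 = {0, 3}; fixed.
Sat(EG (AX A[ready U lock])) = {0, 3}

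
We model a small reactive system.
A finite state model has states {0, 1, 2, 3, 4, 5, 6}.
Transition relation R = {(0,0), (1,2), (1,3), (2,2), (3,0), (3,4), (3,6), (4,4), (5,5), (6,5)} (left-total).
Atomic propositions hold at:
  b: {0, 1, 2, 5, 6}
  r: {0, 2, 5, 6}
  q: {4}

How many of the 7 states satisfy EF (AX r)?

Sat(AX r) = {s : every successor in {0, 2, 5, 6}} = {0, 2, 5, 6}
EF (AX r): least fixpoint, start Z0 = {0, 2, 5, 6}, add states with some successor in Z. Z1 = {0, 1, 2, 3, 5, 6}; fixed.
Sat(EF (AX r)) = {0, 1, 2, 3, 5, 6}
|Sat(EF (AX r))| = |{0, 1, 2, 3, 5, 6}| = 6.

6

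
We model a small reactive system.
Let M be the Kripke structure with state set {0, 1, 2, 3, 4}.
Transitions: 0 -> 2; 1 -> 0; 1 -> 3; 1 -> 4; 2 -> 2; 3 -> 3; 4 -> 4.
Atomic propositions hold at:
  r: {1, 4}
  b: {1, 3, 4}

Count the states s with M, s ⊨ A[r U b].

A[r U b]: least fixpoint, start Z0 = Sat(b) = {1, 3, 4}, add states in Sat(r) with every successor in Z. Already a fixed point.
Sat(A[r U b]) = {1, 3, 4}
|Sat(A[r U b])| = |{1, 3, 4}| = 3.

3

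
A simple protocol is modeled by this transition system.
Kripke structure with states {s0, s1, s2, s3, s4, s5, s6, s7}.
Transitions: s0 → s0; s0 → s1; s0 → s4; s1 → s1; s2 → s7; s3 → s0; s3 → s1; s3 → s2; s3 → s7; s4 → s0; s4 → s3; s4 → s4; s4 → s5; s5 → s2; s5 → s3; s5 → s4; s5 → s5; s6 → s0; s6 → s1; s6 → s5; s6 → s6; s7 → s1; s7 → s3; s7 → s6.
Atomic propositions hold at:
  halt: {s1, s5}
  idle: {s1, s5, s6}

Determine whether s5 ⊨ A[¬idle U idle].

Yes

Sat(¬idle) = {s0, s2, s3, s4, s7}
A[¬idle U idle]: least fixpoint, start Z0 = Sat(idle) = {s1, s5, s6}, add states in Sat(¬idle) with every successor in Z. Already a fixed point.
Sat(A[¬idle U idle]) = {s1, s5, s6}
s5 ∈ Sat(A[¬idle U idle]) = {s1, s5, s6}, so the formula holds at s5.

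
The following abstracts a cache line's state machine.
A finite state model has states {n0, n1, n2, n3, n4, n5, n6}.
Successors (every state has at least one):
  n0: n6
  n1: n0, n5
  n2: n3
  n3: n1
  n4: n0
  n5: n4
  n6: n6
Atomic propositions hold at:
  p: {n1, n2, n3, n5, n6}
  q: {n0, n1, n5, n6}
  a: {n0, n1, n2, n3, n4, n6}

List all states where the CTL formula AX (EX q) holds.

Sat(EX q) = {s : some successor in {n0, n1, n5, n6}} = {n0, n1, n3, n4, n6}
Sat(AX (EX q)) = {s : every successor in {n0, n1, n3, n4, n6}} = {n0, n2, n3, n4, n5, n6}

{n0, n2, n3, n4, n5, n6}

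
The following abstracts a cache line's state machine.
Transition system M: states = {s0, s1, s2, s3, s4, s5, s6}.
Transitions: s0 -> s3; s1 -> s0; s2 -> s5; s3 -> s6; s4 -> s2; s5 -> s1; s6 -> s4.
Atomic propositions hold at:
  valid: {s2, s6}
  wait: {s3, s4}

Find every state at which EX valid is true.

Sat(EX valid) = {s : some successor in {s2, s6}} = {s3, s4}

{s3, s4}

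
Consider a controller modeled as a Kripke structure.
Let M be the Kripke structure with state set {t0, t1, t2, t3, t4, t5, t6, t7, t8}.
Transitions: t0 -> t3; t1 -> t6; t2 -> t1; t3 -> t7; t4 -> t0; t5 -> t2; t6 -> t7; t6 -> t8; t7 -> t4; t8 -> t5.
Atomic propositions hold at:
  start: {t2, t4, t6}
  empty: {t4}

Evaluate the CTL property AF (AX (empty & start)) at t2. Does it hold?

No

Sat(empty & start) = {t4}
Sat(AX (empty & start)) = {s : every successor in {t4}} = {t7}
AF (AX (empty & start)): least fixpoint, start Z0 = {t7}, add states with every successor in Z. Z1 = {t3, t7}; Z2 = {t0, t3, t7}; Z3 = {t0, t3, t4, t7}; fixed.
Sat(AF (AX (empty & start))) = {t0, t3, t4, t7}
t2 ∉ Sat(AF (AX (empty & start))) = {t0, t3, t4, t7}, so the formula does not hold at t2.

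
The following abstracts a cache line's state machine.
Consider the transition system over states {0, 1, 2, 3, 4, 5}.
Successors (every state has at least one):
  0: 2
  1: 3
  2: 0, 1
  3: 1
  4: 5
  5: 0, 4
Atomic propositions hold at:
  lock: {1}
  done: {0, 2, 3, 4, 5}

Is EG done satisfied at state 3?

No

EG done: greatest fixpoint, start Z0 = {0, 2, 3, 4, 5}, keep only states in Sat with some successor in Z. Z1 = {0, 2, 4, 5}; fixed.
Sat(EG done) = {0, 2, 4, 5}
3 ∉ Sat(EG done) = {0, 2, 4, 5}, so the formula does not hold at 3.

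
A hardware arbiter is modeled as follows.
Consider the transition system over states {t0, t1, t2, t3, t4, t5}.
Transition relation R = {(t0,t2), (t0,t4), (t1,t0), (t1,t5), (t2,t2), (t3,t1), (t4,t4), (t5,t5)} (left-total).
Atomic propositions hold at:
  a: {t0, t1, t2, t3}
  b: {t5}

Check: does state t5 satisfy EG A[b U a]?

A[b U a]: least fixpoint, start Z0 = Sat(a) = {t0, t1, t2, t3}, add states in Sat(b) with every successor in Z. Already a fixed point.
Sat(A[b U a]) = {t0, t1, t2, t3}
EG A[b U a]: greatest fixpoint, start Z0 = {t0, t1, t2, t3}, keep only states in Sat with some successor in Z. Already a fixed point.
Sat(EG A[b U a]) = {t0, t1, t2, t3}
t5 ∉ Sat(EG A[b U a]) = {t0, t1, t2, t3}, so the formula does not hold at t5.

No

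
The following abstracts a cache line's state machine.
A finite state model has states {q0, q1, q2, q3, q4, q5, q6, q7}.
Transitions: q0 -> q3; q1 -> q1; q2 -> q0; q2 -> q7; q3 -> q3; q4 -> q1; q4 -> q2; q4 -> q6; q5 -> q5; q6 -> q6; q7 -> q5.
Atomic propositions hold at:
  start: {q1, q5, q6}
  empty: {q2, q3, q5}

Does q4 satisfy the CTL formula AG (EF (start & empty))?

Sat(start & empty) = {q5}
EF (start & empty): least fixpoint, start Z0 = {q5}, add states with some successor in Z. Z1 = {q5, q7}; Z2 = {q2, q5, q7}; Z3 = {q2, q4, q5, q7}; fixed.
Sat(EF (start & empty)) = {q2, q4, q5, q7}
AG (EF (start & empty)): greatest fixpoint, start Z0 = {q2, q4, q5, q7}, keep only states in Sat with every successor in Z. Z1 = {q5, q7}; fixed.
Sat(AG (EF (start & empty))) = {q5, q7}
q4 ∉ Sat(AG (EF (start & empty))) = {q5, q7}, so the formula does not hold at q4.

No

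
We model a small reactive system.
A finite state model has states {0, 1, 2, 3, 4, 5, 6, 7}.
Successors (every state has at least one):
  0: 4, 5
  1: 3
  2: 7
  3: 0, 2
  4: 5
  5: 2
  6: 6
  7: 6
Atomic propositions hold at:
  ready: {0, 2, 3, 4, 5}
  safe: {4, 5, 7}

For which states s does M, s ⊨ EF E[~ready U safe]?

Sat(~ready) = {1, 6, 7}
E[~ready U safe]: least fixpoint, start Z0 = Sat(safe) = {4, 5, 7}, add states in Sat(~ready) with some successor in Z. Already a fixed point.
Sat(E[~ready U safe]) = {4, 5, 7}
EF E[~ready U safe]: least fixpoint, start Z0 = {4, 5, 7}, add states with some successor in Z. Z1 = {0, 2, 4, 5, 7}; Z2 = {0, 2, 3, 4, 5, 7}; Z3 = {0, 1, 2, 3, 4, 5, 7}; fixed.
Sat(EF E[~ready U safe]) = {0, 1, 2, 3, 4, 5, 7}

{0, 1, 2, 3, 4, 5, 7}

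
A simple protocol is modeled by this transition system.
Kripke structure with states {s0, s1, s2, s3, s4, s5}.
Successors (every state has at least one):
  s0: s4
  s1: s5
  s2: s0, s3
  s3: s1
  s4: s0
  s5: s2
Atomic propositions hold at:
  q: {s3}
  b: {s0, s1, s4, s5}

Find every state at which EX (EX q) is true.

{s5}

Sat(EX q) = {s : some successor in {s3}} = {s2}
Sat(EX (EX q)) = {s : some successor in {s2}} = {s5}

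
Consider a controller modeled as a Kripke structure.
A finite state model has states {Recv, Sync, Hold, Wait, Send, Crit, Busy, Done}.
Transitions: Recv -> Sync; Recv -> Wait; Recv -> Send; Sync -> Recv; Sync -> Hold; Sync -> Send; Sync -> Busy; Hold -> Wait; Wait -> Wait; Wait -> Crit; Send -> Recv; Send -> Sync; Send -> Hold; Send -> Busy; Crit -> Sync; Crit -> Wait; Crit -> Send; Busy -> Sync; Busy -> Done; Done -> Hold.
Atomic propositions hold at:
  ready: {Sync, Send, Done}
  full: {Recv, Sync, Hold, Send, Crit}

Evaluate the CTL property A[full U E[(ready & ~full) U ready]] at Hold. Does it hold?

Sat(~full) = {Wait, Busy, Done}
Sat(ready & ~full) = {Done}
E[(ready & ~full) U ready]: least fixpoint, start Z0 = Sat(ready) = {Sync, Send, Done}, add states in Sat(ready & ~full) with some successor in Z. Already a fixed point.
Sat(E[(ready & ~full) U ready]) = {Sync, Send, Done}
A[full U E[(ready & ~full) U ready]]: least fixpoint, start Z0 = Sat(E[(ready & ~full) U ready]) = {Sync, Send, Done}, add states in Sat(full) with every successor in Z. Already a fixed point.
Sat(A[full U E[(ready & ~full) U ready]]) = {Sync, Send, Done}
Hold ∉ Sat(A[full U E[(ready & ~full) U ready]]) = {Sync, Send, Done}, so the formula does not hold at Hold.

No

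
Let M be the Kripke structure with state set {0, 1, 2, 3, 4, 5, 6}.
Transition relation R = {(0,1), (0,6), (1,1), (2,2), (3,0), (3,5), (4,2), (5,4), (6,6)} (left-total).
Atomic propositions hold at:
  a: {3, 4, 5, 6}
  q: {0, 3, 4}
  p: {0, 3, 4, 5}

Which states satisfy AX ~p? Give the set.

{0, 1, 2, 4, 6}

Sat(~p) = {1, 2, 6}
Sat(AX ~p) = {s : every successor in {1, 2, 6}} = {0, 1, 2, 4, 6}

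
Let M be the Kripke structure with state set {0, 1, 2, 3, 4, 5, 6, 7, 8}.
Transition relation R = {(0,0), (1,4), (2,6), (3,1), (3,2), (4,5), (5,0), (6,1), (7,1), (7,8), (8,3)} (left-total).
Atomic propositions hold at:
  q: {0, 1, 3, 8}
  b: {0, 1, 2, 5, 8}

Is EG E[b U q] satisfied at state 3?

E[b U q]: least fixpoint, start Z0 = Sat(q) = {0, 1, 3, 8}, add states in Sat(b) with some successor in Z. Z1 = {0, 1, 3, 5, 8}; fixed.
Sat(E[b U q]) = {0, 1, 3, 5, 8}
EG E[b U q]: greatest fixpoint, start Z0 = {0, 1, 3, 5, 8}, keep only states in Sat with some successor in Z. Z1 = {0, 3, 5, 8}; Z2 = {0, 5, 8}; Z3 = {0, 5}; fixed.
Sat(EG E[b U q]) = {0, 5}
3 ∉ Sat(EG E[b U q]) = {0, 5}, so the formula does not hold at 3.

No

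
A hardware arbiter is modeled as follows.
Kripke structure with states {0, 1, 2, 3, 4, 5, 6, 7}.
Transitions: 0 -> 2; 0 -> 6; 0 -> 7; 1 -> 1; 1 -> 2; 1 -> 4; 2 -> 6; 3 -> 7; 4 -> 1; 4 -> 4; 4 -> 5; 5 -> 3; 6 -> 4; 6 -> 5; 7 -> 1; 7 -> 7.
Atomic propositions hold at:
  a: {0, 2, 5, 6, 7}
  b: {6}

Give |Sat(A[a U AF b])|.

AF b: least fixpoint, start Z0 = {6}, add states with every successor in Z. Z1 = {2, 6}; fixed.
Sat(AF b) = {2, 6}
A[a U AF b]: least fixpoint, start Z0 = Sat(AF b) = {2, 6}, add states in Sat(a) with every successor in Z. Already a fixed point.
Sat(A[a U AF b]) = {2, 6}
|Sat(A[a U AF b])| = |{2, 6}| = 2.

2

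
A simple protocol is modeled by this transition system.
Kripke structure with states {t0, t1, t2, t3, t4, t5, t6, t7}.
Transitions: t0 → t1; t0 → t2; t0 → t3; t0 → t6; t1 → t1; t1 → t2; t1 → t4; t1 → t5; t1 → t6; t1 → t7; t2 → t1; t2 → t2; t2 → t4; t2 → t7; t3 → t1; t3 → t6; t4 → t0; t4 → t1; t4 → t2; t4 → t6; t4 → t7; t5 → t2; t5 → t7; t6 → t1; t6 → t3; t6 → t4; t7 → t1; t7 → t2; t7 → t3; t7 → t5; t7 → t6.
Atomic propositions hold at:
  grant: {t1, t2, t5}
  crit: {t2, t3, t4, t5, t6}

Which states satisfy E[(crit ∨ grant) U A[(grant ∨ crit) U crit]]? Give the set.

{t1, t2, t3, t4, t5, t6}

Sat(crit ∨ grant) = {t1, t2, t3, t4, t5, t6}
Sat(grant ∨ crit) = {t1, t2, t3, t4, t5, t6}
A[(grant ∨ crit) U crit]: least fixpoint, start Z0 = Sat(crit) = {t2, t3, t4, t5, t6}, add states in Sat(grant ∨ crit) with every successor in Z. Already a fixed point.
Sat(A[(grant ∨ crit) U crit]) = {t2, t3, t4, t5, t6}
E[(crit ∨ grant) U A[(grant ∨ crit) U crit]]: least fixpoint, start Z0 = Sat(A[(grant ∨ crit) U crit]) = {t2, t3, t4, t5, t6}, add states in Sat(crit ∨ grant) with some successor in Z. Z1 = {t1, t2, t3, t4, t5, t6}; fixed.
Sat(E[(crit ∨ grant) U A[(grant ∨ crit) U crit]]) = {t1, t2, t3, t4, t5, t6}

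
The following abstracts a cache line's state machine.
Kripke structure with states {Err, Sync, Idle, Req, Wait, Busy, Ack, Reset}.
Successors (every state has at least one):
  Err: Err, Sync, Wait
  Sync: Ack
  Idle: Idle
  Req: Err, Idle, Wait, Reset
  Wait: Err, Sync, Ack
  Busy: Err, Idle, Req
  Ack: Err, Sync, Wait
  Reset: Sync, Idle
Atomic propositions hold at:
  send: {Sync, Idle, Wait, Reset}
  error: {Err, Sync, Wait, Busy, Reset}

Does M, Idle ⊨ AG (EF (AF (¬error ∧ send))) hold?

Sat(¬error) = {Idle, Req, Ack}
Sat(¬error ∧ send) = {Idle}
AF (¬error ∧ send): least fixpoint, start Z0 = {Idle}, add states with every successor in Z. Already a fixed point.
Sat(AF (¬error ∧ send)) = {Idle}
EF (AF (¬error ∧ send)): least fixpoint, start Z0 = {Idle}, add states with some successor in Z. Z1 = {Idle, Req, Busy, Reset}; fixed.
Sat(EF (AF (¬error ∧ send))) = {Idle, Req, Busy, Reset}
AG (EF (AF (¬error ∧ send))): greatest fixpoint, start Z0 = {Idle, Req, Busy, Reset}, keep only states in Sat with every successor in Z. Z1 = {Idle}; fixed.
Sat(AG (EF (AF (¬error ∧ send)))) = {Idle}
Idle ∈ Sat(AG (EF (AF (¬error ∧ send)))) = {Idle}, so the formula holds at Idle.

Yes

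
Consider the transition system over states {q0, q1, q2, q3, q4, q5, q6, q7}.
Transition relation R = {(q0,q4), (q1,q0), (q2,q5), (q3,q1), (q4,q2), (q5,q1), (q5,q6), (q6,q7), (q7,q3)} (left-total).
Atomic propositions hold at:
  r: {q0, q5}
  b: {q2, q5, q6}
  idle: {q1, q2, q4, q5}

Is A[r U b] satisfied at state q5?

Yes

A[r U b]: least fixpoint, start Z0 = Sat(b) = {q2, q5, q6}, add states in Sat(r) with every successor in Z. Already a fixed point.
Sat(A[r U b]) = {q2, q5, q6}
q5 ∈ Sat(A[r U b]) = {q2, q5, q6}, so the formula holds at q5.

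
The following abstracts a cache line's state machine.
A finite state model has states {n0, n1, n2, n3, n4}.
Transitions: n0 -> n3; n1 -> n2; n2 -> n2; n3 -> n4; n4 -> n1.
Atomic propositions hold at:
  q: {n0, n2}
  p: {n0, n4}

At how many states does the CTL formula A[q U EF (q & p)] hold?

Sat(q & p) = {n0}
EF (q & p): least fixpoint, start Z0 = {n0}, add states with some successor in Z. Already a fixed point.
Sat(EF (q & p)) = {n0}
A[q U EF (q & p)]: least fixpoint, start Z0 = Sat(EF (q & p)) = {n0}, add states in Sat(q) with every successor in Z. Already a fixed point.
Sat(A[q U EF (q & p)]) = {n0}
|Sat(A[q U EF (q & p)])| = |{n0}| = 1.

1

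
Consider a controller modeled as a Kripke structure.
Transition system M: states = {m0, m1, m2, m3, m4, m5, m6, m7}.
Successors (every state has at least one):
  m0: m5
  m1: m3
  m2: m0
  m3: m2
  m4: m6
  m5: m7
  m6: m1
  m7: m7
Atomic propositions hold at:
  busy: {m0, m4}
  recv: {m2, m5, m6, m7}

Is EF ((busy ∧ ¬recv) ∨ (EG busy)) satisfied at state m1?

Yes

Sat(¬recv) = {m0, m1, m3, m4}
Sat(busy ∧ ¬recv) = {m0, m4}
EG busy: greatest fixpoint, start Z0 = {m0, m4}, keep only states in Sat with some successor in Z. Z1 = ∅; fixed.
Sat(EG busy) = ∅
Sat((busy ∧ ¬recv) ∨ (EG busy)) = {m0, m4}
EF ((busy ∧ ¬recv) ∨ (EG busy)): least fixpoint, start Z0 = {m0, m4}, add states with some successor in Z. Z1 = {m0, m2, m4}; Z2 = {m0, m2, m3, m4}; Z3 = {m0, m1, m2, m3, m4}; Z4 = {m0, m1, m2, m3, m4, m6}; fixed.
Sat(EF ((busy ∧ ¬recv) ∨ (EG busy))) = {m0, m1, m2, m3, m4, m6}
m1 ∈ Sat(EF ((busy ∧ ¬recv) ∨ (EG busy))) = {m0, m1, m2, m3, m4, m6}, so the formula holds at m1.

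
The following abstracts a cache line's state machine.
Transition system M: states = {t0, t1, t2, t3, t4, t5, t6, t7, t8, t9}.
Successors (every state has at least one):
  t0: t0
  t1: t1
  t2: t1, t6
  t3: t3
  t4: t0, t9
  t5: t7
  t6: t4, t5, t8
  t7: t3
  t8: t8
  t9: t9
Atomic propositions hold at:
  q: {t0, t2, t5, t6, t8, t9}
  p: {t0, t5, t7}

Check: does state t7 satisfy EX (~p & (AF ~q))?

Yes

Sat(~p) = {t1, t2, t3, t4, t6, t8, t9}
Sat(~q) = {t1, t3, t4, t7}
AF ~q: least fixpoint, start Z0 = {t1, t3, t4, t7}, add states with every successor in Z. Z1 = {t1, t3, t4, t5, t7}; fixed.
Sat(AF ~q) = {t1, t3, t4, t5, t7}
Sat(~p & (AF ~q)) = {t1, t3, t4}
Sat(EX (~p & (AF ~q))) = {s : some successor in {t1, t3, t4}} = {t1, t2, t3, t6, t7}
t7 ∈ Sat(EX (~p & (AF ~q))) = {t1, t2, t3, t6, t7}, so the formula holds at t7.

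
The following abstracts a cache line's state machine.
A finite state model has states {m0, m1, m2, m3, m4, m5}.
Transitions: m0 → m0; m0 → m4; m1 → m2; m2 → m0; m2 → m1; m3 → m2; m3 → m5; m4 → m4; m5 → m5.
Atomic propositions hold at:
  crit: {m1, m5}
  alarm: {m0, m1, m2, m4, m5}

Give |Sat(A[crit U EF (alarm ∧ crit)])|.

4

Sat(alarm ∧ crit) = {m1, m5}
EF (alarm ∧ crit): least fixpoint, start Z0 = {m1, m5}, add states with some successor in Z. Z1 = {m1, m2, m3, m5}; fixed.
Sat(EF (alarm ∧ crit)) = {m1, m2, m3, m5}
A[crit U EF (alarm ∧ crit)]: least fixpoint, start Z0 = Sat(EF (alarm ∧ crit)) = {m1, m2, m3, m5}, add states in Sat(crit) with every successor in Z. Already a fixed point.
Sat(A[crit U EF (alarm ∧ crit)]) = {m1, m2, m3, m5}
|Sat(A[crit U EF (alarm ∧ crit)])| = |{m1, m2, m3, m5}| = 4.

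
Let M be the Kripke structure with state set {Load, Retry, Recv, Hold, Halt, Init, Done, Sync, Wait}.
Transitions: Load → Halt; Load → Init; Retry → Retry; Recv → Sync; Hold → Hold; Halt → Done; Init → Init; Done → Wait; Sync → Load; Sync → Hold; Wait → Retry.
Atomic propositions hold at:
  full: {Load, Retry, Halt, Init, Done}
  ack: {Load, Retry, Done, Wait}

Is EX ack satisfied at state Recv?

Sat(EX ack) = {s : some successor in {Load, Retry, Done, Wait}} = {Retry, Halt, Done, Sync, Wait}
Recv ∉ Sat(EX ack) = {Retry, Halt, Done, Sync, Wait}, so the formula does not hold at Recv.

No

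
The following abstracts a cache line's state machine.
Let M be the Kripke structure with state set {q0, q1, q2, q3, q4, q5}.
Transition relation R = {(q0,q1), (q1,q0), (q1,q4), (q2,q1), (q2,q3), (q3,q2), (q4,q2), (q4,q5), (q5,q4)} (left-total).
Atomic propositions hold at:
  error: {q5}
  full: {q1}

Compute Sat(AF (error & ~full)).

{q5}

Sat(~full) = {q0, q2, q3, q4, q5}
Sat(error & ~full) = {q5}
AF (error & ~full): least fixpoint, start Z0 = {q5}, add states with every successor in Z. Already a fixed point.
Sat(AF (error & ~full)) = {q5}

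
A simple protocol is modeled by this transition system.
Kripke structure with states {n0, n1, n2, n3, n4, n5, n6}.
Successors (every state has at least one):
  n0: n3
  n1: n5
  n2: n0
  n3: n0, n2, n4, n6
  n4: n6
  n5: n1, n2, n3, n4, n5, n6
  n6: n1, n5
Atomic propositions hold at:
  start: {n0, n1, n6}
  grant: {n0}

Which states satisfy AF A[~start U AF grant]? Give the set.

Sat(~start) = {n2, n3, n4, n5}
AF grant: least fixpoint, start Z0 = {n0}, add states with every successor in Z. Z1 = {n0, n2}; fixed.
Sat(AF grant) = {n0, n2}
A[~start U AF grant]: least fixpoint, start Z0 = Sat(AF grant) = {n0, n2}, add states in Sat(~start) with every successor in Z. Already a fixed point.
Sat(A[~start U AF grant]) = {n0, n2}
AF A[~start U AF grant]: least fixpoint, start Z0 = {n0, n2}, add states with every successor in Z. Already a fixed point.
Sat(AF A[~start U AF grant]) = {n0, n2}

{n0, n2}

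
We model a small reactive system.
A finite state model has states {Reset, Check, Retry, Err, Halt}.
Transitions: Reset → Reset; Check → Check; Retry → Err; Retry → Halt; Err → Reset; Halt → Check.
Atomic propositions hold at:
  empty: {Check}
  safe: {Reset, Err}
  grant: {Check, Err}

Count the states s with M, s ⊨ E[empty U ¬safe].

3

Sat(¬safe) = {Check, Retry, Halt}
E[empty U ¬safe]: least fixpoint, start Z0 = Sat(¬safe) = {Check, Retry, Halt}, add states in Sat(empty) with some successor in Z. Already a fixed point.
Sat(E[empty U ¬safe]) = {Check, Retry, Halt}
|Sat(E[empty U ¬safe])| = |{Check, Retry, Halt}| = 3.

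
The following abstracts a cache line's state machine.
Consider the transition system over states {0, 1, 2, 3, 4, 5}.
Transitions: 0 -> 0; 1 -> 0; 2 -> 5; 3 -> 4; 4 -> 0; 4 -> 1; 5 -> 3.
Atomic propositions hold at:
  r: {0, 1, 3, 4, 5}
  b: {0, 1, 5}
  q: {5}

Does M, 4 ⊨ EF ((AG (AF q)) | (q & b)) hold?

AF q: least fixpoint, start Z0 = {5}, add states with every successor in Z. Z1 = {2, 5}; fixed.
Sat(AF q) = {2, 5}
AG (AF q): greatest fixpoint, start Z0 = {2, 5}, keep only states in Sat with every successor in Z. Z1 = {2}; Z2 = ∅; fixed.
Sat(AG (AF q)) = ∅
Sat(q & b) = {5}
Sat((AG (AF q)) | (q & b)) = {5}
EF ((AG (AF q)) | (q & b)): least fixpoint, start Z0 = {5}, add states with some successor in Z. Z1 = {2, 5}; fixed.
Sat(EF ((AG (AF q)) | (q & b))) = {2, 5}
4 ∉ Sat(EF ((AG (AF q)) | (q & b))) = {2, 5}, so the formula does not hold at 4.

No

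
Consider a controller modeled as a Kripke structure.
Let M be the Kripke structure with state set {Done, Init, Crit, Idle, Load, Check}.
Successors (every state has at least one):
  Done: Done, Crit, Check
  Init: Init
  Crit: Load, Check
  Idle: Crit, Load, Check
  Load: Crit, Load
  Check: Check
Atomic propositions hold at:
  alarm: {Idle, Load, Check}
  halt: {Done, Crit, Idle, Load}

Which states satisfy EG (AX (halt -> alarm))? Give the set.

{Init, Crit, Check}

Sat(halt -> alarm) = {Init, Idle, Load, Check}
Sat(AX (halt -> alarm)) = {s : every successor in {Init, Idle, Load, Check}} = {Init, Crit, Check}
EG (AX (halt -> alarm)): greatest fixpoint, start Z0 = {Init, Crit, Check}, keep only states in Sat with some successor in Z. Already a fixed point.
Sat(EG (AX (halt -> alarm))) = {Init, Crit, Check}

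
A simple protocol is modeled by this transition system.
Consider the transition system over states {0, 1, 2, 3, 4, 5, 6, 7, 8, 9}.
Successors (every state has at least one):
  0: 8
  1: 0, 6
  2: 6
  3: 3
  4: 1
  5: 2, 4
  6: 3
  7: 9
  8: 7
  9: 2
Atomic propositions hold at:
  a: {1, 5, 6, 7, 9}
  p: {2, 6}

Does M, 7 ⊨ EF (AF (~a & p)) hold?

Sat(~a) = {0, 2, 3, 4, 8}
Sat(~a & p) = {2}
AF (~a & p): least fixpoint, start Z0 = {2}, add states with every successor in Z. Z1 = {2, 9}; Z2 = {2, 7, 9}; Z3 = {2, 7, 8, 9}; Z4 = {0, 2, 7, 8, 9}; fixed.
Sat(AF (~a & p)) = {0, 2, 7, 8, 9}
EF (AF (~a & p)): least fixpoint, start Z0 = {0, 2, 7, 8, 9}, add states with some successor in Z. Z1 = {0, 1, 2, 5, 7, 8, 9}; Z2 = {0, 1, 2, 4, 5, 7, 8, 9}; fixed.
Sat(EF (AF (~a & p))) = {0, 1, 2, 4, 5, 7, 8, 9}
7 ∈ Sat(EF (AF (~a & p))) = {0, 1, 2, 4, 5, 7, 8, 9}, so the formula holds at 7.

Yes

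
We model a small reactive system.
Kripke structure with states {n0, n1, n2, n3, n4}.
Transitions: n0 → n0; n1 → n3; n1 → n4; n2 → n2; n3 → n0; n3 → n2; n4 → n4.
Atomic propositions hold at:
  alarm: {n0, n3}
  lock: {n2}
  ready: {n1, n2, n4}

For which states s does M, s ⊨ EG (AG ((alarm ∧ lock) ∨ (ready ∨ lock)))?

{n2, n4}

Sat(alarm ∧ lock) = ∅
Sat(ready ∨ lock) = {n1, n2, n4}
Sat((alarm ∧ lock) ∨ (ready ∨ lock)) = {n1, n2, n4}
AG ((alarm ∧ lock) ∨ (ready ∨ lock)): greatest fixpoint, start Z0 = {n1, n2, n4}, keep only states in Sat with every successor in Z. Z1 = {n2, n4}; fixed.
Sat(AG ((alarm ∧ lock) ∨ (ready ∨ lock))) = {n2, n4}
EG (AG ((alarm ∧ lock) ∨ (ready ∨ lock))): greatest fixpoint, start Z0 = {n2, n4}, keep only states in Sat with some successor in Z. Already a fixed point.
Sat(EG (AG ((alarm ∧ lock) ∨ (ready ∨ lock)))) = {n2, n4}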